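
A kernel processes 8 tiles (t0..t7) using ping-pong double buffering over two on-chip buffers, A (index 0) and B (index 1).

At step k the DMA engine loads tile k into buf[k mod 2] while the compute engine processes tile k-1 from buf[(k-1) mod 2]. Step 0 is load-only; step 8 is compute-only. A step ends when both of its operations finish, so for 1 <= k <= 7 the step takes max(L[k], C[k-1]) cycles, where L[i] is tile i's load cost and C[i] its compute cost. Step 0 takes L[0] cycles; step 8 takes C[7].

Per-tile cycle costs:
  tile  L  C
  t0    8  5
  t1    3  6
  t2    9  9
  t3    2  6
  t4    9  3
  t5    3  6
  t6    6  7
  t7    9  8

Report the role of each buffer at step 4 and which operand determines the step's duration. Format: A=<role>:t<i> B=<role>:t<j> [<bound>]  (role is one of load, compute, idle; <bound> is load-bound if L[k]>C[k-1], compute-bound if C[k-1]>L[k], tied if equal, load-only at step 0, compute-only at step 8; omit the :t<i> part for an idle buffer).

step 4: A=load:t4 B=compute:t3 [load-bound]

step 0: L[0]=8 → dur=8, Σ=8 | A=load:t0 B=idle [load-only]
step 1: L[1]=3 C[0]=5 → dur=5, Σ=13 | A=compute:t0 B=load:t1 [compute-bound]
step 2: L[2]=9 C[1]=6 → dur=9, Σ=22 | A=load:t2 B=compute:t1 [load-bound]
step 3: L[3]=2 C[2]=9 → dur=9, Σ=31 | A=compute:t2 B=load:t3 [compute-bound]
step 4: L[4]=9 C[3]=6 → dur=9, Σ=40 | A=load:t4 B=compute:t3 [load-bound]
step 5: L[5]=3 C[4]=3 → dur=3, Σ=43 | A=compute:t4 B=load:t5 [tied]
step 6: L[6]=6 C[5]=6 → dur=6, Σ=49 | A=load:t6 B=compute:t5 [tied]
step 7: L[7]=9 C[6]=7 → dur=9, Σ=58 | A=compute:t6 B=load:t7 [load-bound]
step 8: C[7]=8 → dur=8, Σ=66 | A=idle B=compute:t7 [compute-only]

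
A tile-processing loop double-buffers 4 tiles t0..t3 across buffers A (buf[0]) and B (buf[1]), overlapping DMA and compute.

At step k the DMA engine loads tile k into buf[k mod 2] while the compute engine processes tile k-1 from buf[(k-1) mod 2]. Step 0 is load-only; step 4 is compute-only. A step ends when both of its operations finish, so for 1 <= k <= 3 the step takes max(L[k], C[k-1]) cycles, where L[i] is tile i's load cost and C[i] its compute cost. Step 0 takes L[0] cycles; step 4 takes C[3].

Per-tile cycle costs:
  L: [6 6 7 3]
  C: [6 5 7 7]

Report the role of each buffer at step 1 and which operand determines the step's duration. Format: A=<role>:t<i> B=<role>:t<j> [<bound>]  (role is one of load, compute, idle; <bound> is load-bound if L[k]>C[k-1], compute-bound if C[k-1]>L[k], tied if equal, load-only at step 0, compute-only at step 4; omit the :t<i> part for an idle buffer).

step 1: A=compute:t0 B=load:t1 [tied]

step 0: L[0]=6 → dur=6, Σ=6 | A=load:t0 B=idle [load-only]
step 1: L[1]=6 C[0]=6 → dur=6, Σ=12 | A=compute:t0 B=load:t1 [tied]
step 2: L[2]=7 C[1]=5 → dur=7, Σ=19 | A=load:t2 B=compute:t1 [load-bound]
step 3: L[3]=3 C[2]=7 → dur=7, Σ=26 | A=compute:t2 B=load:t3 [compute-bound]
step 4: C[3]=7 → dur=7, Σ=33 | A=idle B=compute:t3 [compute-only]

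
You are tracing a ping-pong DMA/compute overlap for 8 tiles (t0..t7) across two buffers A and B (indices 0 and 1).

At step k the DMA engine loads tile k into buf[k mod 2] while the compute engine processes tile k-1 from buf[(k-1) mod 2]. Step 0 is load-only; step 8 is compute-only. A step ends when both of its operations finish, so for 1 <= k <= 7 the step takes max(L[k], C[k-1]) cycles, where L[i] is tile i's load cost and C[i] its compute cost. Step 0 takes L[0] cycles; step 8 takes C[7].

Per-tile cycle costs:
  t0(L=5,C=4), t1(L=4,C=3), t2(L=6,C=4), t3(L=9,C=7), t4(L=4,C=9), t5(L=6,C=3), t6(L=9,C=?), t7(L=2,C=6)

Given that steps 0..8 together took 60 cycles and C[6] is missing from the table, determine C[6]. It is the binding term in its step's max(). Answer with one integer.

C[6] = 5

step 0 → dur = L[0]=5 = 5
step 1 → dur = max(L[1]=4, C[0]=4) = 4
step 2 → dur = max(L[2]=6, C[1]=3) = 6
step 3 → dur = max(L[3]=9, C[2]=4) = 9
step 4 → dur = max(L[4]=4, C[3]=7) = 7
step 5 → dur = max(L[5]=6, C[4]=9) = 9
step 6 → dur = max(L[6]=9, C[5]=3) = 9
step 7 → dur = max(L[7]=2, C[6]=?) = C[6]  (unknown; binding)
step 8 → dur = C[7]=6 = 6
sum of known step durations = 55
dur[7] = total - known = 60 - 55 = 5
C[6] is the binding max in step 7, so C[6] = dur[7] = 5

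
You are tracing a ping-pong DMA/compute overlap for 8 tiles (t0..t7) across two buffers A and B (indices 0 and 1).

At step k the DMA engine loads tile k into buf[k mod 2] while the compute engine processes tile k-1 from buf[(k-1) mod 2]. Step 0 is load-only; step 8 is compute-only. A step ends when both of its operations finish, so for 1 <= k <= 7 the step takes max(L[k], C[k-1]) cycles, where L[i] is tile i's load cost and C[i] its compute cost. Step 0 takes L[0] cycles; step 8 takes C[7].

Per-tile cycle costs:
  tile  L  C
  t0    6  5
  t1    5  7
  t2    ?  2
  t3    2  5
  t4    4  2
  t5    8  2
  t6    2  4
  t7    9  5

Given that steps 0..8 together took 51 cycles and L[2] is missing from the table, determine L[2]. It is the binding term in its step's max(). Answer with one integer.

step 0 = dur = L[0]=6 = 6
step 1 = dur = max(L[1]=5, C[0]=5) = 5
step 2 = dur = max(L[2]=?, C[1]=7) = L[2]  (unknown; binding)
step 3 = dur = max(L[3]=2, C[2]=2) = 2
step 4 = dur = max(L[4]=4, C[3]=5) = 5
step 5 = dur = max(L[5]=8, C[4]=2) = 8
step 6 = dur = max(L[6]=2, C[5]=2) = 2
step 7 = dur = max(L[7]=9, C[6]=4) = 9
step 8 = dur = C[7]=5 = 5
sum of known step durations = 42
dur[2] = total - known = 51 - 42 = 9
L[2] is the binding max in step 2, so L[2] = dur[2] = 9

L[2] = 9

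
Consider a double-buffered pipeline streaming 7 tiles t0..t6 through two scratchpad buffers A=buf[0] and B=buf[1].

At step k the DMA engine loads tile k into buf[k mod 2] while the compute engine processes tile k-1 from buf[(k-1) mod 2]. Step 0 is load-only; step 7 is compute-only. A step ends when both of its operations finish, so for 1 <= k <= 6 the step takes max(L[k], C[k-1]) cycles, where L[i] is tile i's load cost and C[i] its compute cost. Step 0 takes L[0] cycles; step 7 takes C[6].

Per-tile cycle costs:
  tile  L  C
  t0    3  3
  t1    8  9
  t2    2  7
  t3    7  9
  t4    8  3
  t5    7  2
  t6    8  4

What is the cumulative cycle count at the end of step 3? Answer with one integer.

step 0: L[0]=3 → dur=3, Σ=3 | A=load:t0 B=idle [load-only]
step 1: L[1]=8 C[0]=3 → dur=8, Σ=11 | A=compute:t0 B=load:t1 [load-bound]
step 2: L[2]=2 C[1]=9 → dur=9, Σ=20 | A=load:t2 B=compute:t1 [compute-bound]
step 3: L[3]=7 C[2]=7 → dur=7, Σ=27 | A=compute:t2 B=load:t3 [tied]
step 4: L[4]=8 C[3]=9 → dur=9, Σ=36 | A=load:t4 B=compute:t3 [compute-bound]
step 5: L[5]=7 C[4]=3 → dur=7, Σ=43 | A=compute:t4 B=load:t5 [load-bound]
step 6: L[6]=8 C[5]=2 → dur=8, Σ=51 | A=load:t6 B=compute:t5 [load-bound]
step 7: C[6]=4 → dur=4, Σ=55 | A=compute:t6 B=idle [compute-only]

end_cycle[3] = 27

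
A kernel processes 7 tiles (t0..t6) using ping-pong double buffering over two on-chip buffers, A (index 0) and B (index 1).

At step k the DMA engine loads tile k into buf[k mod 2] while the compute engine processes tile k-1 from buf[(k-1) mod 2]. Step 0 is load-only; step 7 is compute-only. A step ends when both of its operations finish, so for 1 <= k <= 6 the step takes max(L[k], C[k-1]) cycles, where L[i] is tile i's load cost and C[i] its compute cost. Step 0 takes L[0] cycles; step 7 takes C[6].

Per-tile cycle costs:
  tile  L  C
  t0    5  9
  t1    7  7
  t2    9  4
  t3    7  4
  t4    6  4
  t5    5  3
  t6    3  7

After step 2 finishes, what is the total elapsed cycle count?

step 0: L[0]=5 → dur=5, Σ=5 | A=load:t0 B=idle [load-only]
step 1: L[1]=7 C[0]=9 → dur=9, Σ=14 | A=compute:t0 B=load:t1 [compute-bound]
step 2: L[2]=9 C[1]=7 → dur=9, Σ=23 | A=load:t2 B=compute:t1 [load-bound]
step 3: L[3]=7 C[2]=4 → dur=7, Σ=30 | A=compute:t2 B=load:t3 [load-bound]
step 4: L[4]=6 C[3]=4 → dur=6, Σ=36 | A=load:t4 B=compute:t3 [load-bound]
step 5: L[5]=5 C[4]=4 → dur=5, Σ=41 | A=compute:t4 B=load:t5 [load-bound]
step 6: L[6]=3 C[5]=3 → dur=3, Σ=44 | A=load:t6 B=compute:t5 [tied]
step 7: C[6]=7 → dur=7, Σ=51 | A=compute:t6 B=idle [compute-only]

end_cycle[2] = 23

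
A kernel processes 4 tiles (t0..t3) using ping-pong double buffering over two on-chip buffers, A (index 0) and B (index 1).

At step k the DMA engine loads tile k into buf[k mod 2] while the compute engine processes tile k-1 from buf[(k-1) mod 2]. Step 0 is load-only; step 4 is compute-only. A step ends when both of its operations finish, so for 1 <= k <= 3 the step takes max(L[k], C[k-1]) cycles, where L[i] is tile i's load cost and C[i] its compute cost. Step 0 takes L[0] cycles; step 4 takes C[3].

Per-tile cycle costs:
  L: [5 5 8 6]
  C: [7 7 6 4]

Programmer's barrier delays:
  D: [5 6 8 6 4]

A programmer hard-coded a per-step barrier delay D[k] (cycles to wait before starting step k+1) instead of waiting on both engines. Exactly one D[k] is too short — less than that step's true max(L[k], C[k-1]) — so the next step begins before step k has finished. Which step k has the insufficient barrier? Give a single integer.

[0] required=L[0]=5=5 vs D=5 ok
[1] required=max(L[1]=5,C[0]=7)=7 vs D=6 SHORT
[2] required=max(L[2]=8,C[1]=7)=8 vs D=8 ok
[3] required=max(L[3]=6,C[2]=6)=6 vs D=6 ok
[4] required=C[3]=4=4 vs D=4 ok

hazard at step 1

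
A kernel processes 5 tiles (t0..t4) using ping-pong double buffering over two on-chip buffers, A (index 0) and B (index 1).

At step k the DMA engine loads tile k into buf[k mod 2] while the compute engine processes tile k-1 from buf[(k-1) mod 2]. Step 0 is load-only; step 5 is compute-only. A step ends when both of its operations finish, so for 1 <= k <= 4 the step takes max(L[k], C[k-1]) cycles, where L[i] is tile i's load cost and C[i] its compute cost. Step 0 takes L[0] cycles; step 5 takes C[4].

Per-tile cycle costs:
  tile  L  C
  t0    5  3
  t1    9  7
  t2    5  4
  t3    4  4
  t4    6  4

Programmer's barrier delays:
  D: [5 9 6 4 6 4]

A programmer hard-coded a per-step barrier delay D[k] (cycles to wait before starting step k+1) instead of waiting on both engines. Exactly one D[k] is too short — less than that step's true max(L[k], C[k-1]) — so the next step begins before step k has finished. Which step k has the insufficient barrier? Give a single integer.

k=0 barrier L[0]=5→5c, D[0]=5 ok
k=1 barrier max(L[1]=9,C[0]=3)→9c, D[1]=9 ok
k=2 barrier max(L[2]=5,C[1]=7)→7c, D[2]=6 SHORT
k=3 barrier max(L[3]=4,C[2]=4)→4c, D[3]=4 ok
k=4 barrier max(L[4]=6,C[3]=4)→6c, D[4]=6 ok
k=5 barrier C[4]=4→4c, D[5]=4 ok

hazard at step 2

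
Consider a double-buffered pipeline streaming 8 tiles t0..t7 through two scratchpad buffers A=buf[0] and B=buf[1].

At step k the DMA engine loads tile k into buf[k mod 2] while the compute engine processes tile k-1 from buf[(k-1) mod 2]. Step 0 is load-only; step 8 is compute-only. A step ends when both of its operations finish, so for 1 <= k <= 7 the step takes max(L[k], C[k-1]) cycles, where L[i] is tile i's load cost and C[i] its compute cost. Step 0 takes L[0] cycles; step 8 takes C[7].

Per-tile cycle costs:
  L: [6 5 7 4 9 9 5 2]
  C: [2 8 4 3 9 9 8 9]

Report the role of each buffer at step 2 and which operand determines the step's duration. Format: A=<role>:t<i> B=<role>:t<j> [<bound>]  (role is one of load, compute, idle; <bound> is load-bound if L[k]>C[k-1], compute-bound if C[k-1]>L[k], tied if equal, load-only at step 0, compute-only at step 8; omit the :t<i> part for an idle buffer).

[0] DMA t0→A (6c) ∥ CU idle ⇒ 6c, clock 6
[1] DMA t1→B (5c) ∥ CU A:t0 (2c) ⇒ 5c, clock 11
[2] DMA t2→A (7c) ∥ CU B:t1 (8c) ⇒ 8c, clock 19
[3] DMA t3→B (4c) ∥ CU A:t2 (4c) ⇒ 4c, clock 23
[4] DMA t4→A (9c) ∥ CU B:t3 (3c) ⇒ 9c, clock 32
[5] DMA t5→B (9c) ∥ CU A:t4 (9c) ⇒ 9c, clock 41
[6] DMA t6→A (5c) ∥ CU B:t5 (9c) ⇒ 9c, clock 50
[7] DMA t7→B (2c) ∥ CU A:t6 (8c) ⇒ 8c, clock 58
[8] DMA idle ∥ CU B:t7 (9c) ⇒ 9c, clock 67

step 2: A=load:t2 B=compute:t1 [compute-bound]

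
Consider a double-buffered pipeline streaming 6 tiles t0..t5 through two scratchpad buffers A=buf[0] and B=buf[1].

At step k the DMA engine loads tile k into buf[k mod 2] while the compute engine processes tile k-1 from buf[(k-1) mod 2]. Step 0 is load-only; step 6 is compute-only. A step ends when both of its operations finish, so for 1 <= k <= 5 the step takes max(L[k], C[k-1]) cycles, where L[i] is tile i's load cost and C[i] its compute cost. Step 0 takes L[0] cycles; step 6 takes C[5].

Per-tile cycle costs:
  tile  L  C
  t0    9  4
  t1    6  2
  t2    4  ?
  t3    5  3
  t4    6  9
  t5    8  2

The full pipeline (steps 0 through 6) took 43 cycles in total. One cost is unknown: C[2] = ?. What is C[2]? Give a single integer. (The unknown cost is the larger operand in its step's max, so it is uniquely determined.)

C[2] = 7

step 0 → dur = L[0]=9 = 9
step 1 → dur = max(L[1]=6, C[0]=4) = 6
step 2 → dur = max(L[2]=4, C[1]=2) = 4
step 3 → dur = max(L[3]=5, C[2]=?) = C[2]  (unknown; binding)
step 4 → dur = max(L[4]=6, C[3]=3) = 6
step 5 → dur = max(L[5]=8, C[4]=9) = 9
step 6 → dur = C[5]=2 = 2
sum of known step durations = 36
dur[3] = total - known = 43 - 36 = 7
C[2] is the binding max in step 3, so C[2] = dur[3] = 7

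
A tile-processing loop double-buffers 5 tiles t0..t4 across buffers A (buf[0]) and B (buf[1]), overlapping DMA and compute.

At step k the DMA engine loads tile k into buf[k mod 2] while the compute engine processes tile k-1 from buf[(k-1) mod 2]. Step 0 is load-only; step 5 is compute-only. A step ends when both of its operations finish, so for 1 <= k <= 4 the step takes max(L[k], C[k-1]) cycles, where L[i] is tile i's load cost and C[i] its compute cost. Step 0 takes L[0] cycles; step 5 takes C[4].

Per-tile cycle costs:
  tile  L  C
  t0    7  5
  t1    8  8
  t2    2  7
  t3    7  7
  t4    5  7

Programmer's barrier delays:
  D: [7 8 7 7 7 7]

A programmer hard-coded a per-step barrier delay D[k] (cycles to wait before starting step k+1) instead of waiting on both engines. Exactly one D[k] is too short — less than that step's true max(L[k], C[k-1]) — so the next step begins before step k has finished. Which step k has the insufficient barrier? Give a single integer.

step 0: need L[0]=7 = 7; D[0]=7 ok
step 1: need max(L[1]=8,C[0]=5) = 8; D[1]=8 ok
step 2: need max(L[2]=2,C[1]=8) = 8; D[2]=7 SHORT
step 3: need max(L[3]=7,C[2]=7) = 7; D[3]=7 ok
step 4: need max(L[4]=5,C[3]=7) = 7; D[4]=7 ok
step 5: need C[4]=7 = 7; D[5]=7 ok

hazard at step 2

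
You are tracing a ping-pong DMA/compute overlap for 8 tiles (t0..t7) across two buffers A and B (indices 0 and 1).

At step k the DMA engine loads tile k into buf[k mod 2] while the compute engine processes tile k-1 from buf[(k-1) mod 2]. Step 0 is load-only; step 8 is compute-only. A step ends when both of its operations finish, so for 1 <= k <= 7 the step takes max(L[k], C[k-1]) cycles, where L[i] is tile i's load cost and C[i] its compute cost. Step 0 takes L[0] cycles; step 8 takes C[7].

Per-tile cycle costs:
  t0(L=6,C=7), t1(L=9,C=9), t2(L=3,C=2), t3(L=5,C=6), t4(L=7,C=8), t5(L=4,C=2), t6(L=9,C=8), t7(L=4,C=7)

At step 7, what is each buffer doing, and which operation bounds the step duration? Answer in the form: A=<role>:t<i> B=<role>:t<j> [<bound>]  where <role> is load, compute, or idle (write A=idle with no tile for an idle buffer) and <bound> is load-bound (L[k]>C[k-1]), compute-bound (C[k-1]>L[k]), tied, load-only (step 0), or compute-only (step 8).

  0. 6=6c; end=6; A:t0 B:-
  1. max(9,7)=9c; end=15; A:t0 B:t1
  2. max(3,9)=9c; end=24; A:t2 B:t1
  3. max(5,2)=5c; end=29; A:t2 B:t3
  4. max(7,6)=7c; end=36; A:t4 B:t3
  5. max(4,8)=8c; end=44; A:t4 B:t5
  6. max(9,2)=9c; end=53; A:t6 B:t5
  7. max(4,8)=8c; end=61; A:t6 B:t7
  8. 7=7c; end=68; A:t6 B:t7

step 7: A=compute:t6 B=load:t7 [compute-bound]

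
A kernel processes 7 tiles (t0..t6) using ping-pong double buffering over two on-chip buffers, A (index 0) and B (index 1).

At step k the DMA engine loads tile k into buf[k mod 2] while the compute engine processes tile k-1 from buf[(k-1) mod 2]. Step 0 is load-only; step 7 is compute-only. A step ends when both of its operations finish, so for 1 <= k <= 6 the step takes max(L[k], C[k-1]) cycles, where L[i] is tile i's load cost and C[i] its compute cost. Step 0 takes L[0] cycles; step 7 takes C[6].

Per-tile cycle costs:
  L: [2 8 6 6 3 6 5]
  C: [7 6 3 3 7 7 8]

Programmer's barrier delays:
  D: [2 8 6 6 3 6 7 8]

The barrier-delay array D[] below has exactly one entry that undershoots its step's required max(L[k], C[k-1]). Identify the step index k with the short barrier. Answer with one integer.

hazard at step 5

step 0: need L[0]=2 = 2; D[0]=2 ok
step 1: need max(L[1]=8,C[0]=7) = 8; D[1]=8 ok
step 2: need max(L[2]=6,C[1]=6) = 6; D[2]=6 ok
step 3: need max(L[3]=6,C[2]=3) = 6; D[3]=6 ok
step 4: need max(L[4]=3,C[3]=3) = 3; D[4]=3 ok
step 5: need max(L[5]=6,C[4]=7) = 7; D[5]=6 SHORT
step 6: need max(L[6]=5,C[5]=7) = 7; D[6]=7 ok
step 7: need C[6]=8 = 8; D[7]=8 ok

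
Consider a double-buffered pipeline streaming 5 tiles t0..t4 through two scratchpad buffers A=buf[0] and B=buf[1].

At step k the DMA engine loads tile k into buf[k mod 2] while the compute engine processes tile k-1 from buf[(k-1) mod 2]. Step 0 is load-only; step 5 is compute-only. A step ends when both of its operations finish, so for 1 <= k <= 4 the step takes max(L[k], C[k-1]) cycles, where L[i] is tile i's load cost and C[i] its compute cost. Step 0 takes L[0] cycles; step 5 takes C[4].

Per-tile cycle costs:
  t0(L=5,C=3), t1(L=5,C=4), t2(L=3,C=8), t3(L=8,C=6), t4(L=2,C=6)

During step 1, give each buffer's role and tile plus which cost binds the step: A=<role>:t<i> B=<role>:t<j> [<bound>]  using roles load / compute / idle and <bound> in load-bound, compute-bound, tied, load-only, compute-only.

[0] DMA t0→A (5c) ∥ CU idle ⇒ 5c, clock 5
[1] DMA t1→B (5c) ∥ CU A:t0 (3c) ⇒ 5c, clock 10
[2] DMA t2→A (3c) ∥ CU B:t1 (4c) ⇒ 4c, clock 14
[3] DMA t3→B (8c) ∥ CU A:t2 (8c) ⇒ 8c, clock 22
[4] DMA t4→A (2c) ∥ CU B:t3 (6c) ⇒ 6c, clock 28
[5] DMA idle ∥ CU A:t4 (6c) ⇒ 6c, clock 34

step 1: A=compute:t0 B=load:t1 [load-bound]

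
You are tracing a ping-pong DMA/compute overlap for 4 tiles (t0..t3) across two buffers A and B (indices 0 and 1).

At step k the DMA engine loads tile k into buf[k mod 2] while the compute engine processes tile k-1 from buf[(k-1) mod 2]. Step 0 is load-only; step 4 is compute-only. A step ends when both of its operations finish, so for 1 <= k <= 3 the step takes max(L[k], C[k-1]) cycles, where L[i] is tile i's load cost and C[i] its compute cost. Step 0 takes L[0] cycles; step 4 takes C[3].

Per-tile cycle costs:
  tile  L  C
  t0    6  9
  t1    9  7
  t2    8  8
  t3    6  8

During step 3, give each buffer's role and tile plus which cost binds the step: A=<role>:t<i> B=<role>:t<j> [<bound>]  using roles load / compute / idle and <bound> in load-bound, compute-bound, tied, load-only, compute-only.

step 0: L[0]=6 → dur=6, Σ=6 | A=load:t0 B=idle [load-only]
step 1: L[1]=9 C[0]=9 → dur=9, Σ=15 | A=compute:t0 B=load:t1 [tied]
step 2: L[2]=8 C[1]=7 → dur=8, Σ=23 | A=load:t2 B=compute:t1 [load-bound]
step 3: L[3]=6 C[2]=8 → dur=8, Σ=31 | A=compute:t2 B=load:t3 [compute-bound]
step 4: C[3]=8 → dur=8, Σ=39 | A=idle B=compute:t3 [compute-only]

step 3: A=compute:t2 B=load:t3 [compute-bound]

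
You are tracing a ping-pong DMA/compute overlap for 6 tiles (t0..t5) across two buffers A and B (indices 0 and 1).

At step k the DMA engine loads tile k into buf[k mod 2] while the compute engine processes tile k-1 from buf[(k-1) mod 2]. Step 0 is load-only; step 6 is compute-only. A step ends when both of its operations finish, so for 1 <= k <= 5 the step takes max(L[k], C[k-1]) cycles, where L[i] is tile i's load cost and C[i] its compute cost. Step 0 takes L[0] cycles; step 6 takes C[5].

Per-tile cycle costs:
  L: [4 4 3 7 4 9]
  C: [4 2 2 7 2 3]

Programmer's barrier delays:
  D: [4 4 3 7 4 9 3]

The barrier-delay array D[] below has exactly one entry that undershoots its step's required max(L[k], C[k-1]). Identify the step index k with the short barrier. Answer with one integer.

[0] required=L[0]=4=4 vs D=4 ok
[1] required=max(L[1]=4,C[0]=4)=4 vs D=4 ok
[2] required=max(L[2]=3,C[1]=2)=3 vs D=3 ok
[3] required=max(L[3]=7,C[2]=2)=7 vs D=7 ok
[4] required=max(L[4]=4,C[3]=7)=7 vs D=4 SHORT
[5] required=max(L[5]=9,C[4]=2)=9 vs D=9 ok
[6] required=C[5]=3=3 vs D=3 ok

hazard at step 4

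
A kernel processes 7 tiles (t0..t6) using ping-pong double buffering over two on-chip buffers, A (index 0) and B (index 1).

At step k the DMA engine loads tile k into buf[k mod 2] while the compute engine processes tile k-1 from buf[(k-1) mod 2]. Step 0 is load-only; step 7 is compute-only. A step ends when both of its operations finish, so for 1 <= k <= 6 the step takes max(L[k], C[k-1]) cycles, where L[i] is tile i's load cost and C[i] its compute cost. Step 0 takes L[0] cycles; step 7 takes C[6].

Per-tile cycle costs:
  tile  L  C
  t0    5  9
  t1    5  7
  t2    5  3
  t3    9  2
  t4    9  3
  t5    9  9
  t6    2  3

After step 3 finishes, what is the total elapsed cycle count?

end_cycle[3] = 30

[0] DMA t0→A (5c) ∥ CU idle ⇒ 5c, clock 5
[1] DMA t1→B (5c) ∥ CU A:t0 (9c) ⇒ 9c, clock 14
[2] DMA t2→A (5c) ∥ CU B:t1 (7c) ⇒ 7c, clock 21
[3] DMA t3→B (9c) ∥ CU A:t2 (3c) ⇒ 9c, clock 30
[4] DMA t4→A (9c) ∥ CU B:t3 (2c) ⇒ 9c, clock 39
[5] DMA t5→B (9c) ∥ CU A:t4 (3c) ⇒ 9c, clock 48
[6] DMA t6→A (2c) ∥ CU B:t5 (9c) ⇒ 9c, clock 57
[7] DMA idle ∥ CU A:t6 (3c) ⇒ 3c, clock 60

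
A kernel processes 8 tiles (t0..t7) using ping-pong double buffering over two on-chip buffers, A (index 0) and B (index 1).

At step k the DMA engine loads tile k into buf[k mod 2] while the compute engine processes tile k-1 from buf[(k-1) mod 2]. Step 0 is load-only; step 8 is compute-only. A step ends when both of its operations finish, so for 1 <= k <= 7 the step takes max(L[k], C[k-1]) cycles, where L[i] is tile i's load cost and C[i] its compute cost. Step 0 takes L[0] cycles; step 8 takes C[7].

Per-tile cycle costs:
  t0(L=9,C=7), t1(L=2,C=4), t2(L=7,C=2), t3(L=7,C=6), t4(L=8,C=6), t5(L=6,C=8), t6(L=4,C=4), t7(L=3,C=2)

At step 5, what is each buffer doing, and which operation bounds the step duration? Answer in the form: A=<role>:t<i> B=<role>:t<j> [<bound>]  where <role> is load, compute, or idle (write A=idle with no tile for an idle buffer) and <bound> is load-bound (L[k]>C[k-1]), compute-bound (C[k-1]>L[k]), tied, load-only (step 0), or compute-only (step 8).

step 5: A=compute:t4 B=load:t5 [tied]

k=0 load=t0/9c comp=- wait=9 total=9
k=1 load=t1/2c comp=t0/7c wait=7 total=16
k=2 load=t2/7c comp=t1/4c wait=7 total=23
k=3 load=t3/7c comp=t2/2c wait=7 total=30
k=4 load=t4/8c comp=t3/6c wait=8 total=38
k=5 load=t5/6c comp=t4/6c wait=6 total=44
k=6 load=t6/4c comp=t5/8c wait=8 total=52
k=7 load=t7/3c comp=t6/4c wait=4 total=56
k=8 load=- comp=t7/2c wait=2 total=58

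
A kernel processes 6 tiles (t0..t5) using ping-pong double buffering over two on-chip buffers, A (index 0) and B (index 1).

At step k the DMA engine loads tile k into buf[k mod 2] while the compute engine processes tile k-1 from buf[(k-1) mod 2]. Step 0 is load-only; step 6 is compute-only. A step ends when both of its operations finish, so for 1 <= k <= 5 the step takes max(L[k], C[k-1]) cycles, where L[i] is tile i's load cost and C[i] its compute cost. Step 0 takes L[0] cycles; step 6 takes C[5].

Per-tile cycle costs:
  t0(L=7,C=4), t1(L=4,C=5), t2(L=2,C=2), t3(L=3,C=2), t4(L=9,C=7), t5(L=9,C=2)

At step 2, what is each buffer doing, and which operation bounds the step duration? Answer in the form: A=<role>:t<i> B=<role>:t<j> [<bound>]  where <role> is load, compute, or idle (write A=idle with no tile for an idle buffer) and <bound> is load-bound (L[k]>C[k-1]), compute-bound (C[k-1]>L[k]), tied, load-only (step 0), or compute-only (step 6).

step 2: A=load:t2 B=compute:t1 [compute-bound]

[0] DMA t0→A (7c) ∥ CU idle ⇒ 7c, clock 7
[1] DMA t1→B (4c) ∥ CU A:t0 (4c) ⇒ 4c, clock 11
[2] DMA t2→A (2c) ∥ CU B:t1 (5c) ⇒ 5c, clock 16
[3] DMA t3→B (3c) ∥ CU A:t2 (2c) ⇒ 3c, clock 19
[4] DMA t4→A (9c) ∥ CU B:t3 (2c) ⇒ 9c, clock 28
[5] DMA t5→B (9c) ∥ CU A:t4 (7c) ⇒ 9c, clock 37
[6] DMA idle ∥ CU B:t5 (2c) ⇒ 2c, clock 39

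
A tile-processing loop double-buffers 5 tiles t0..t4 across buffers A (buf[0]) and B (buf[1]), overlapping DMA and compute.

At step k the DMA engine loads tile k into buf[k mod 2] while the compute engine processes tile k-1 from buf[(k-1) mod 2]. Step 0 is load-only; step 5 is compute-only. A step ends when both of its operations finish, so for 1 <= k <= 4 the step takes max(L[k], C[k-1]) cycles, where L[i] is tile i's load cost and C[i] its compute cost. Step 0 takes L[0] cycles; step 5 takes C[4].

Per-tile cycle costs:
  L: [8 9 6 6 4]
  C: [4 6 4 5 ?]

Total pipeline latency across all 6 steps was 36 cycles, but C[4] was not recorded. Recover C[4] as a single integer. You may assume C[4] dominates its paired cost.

C[4] = 2

step 0 = dur = L[0]=8 = 8
step 1 = dur = max(L[1]=9, C[0]=4) = 9
step 2 = dur = max(L[2]=6, C[1]=6) = 6
step 3 = dur = max(L[3]=6, C[2]=4) = 6
step 4 = dur = max(L[4]=4, C[3]=5) = 5
step 5 = dur = C[4]=? = C[4]  (unknown; binding)
sum of known step durations = 34
dur[5] = total - known = 36 - 34 = 2
C[4] is the binding max in step 5, so C[4] = dur[5] = 2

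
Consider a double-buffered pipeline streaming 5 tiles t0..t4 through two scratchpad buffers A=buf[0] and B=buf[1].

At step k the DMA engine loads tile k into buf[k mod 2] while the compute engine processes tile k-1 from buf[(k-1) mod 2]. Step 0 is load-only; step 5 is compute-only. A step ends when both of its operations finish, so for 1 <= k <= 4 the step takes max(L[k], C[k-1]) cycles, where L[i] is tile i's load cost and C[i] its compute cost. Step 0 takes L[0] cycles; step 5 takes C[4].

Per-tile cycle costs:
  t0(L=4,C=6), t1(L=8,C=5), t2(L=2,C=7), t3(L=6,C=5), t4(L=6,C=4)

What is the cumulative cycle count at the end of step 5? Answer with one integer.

  0. 4=4c; end=4; A:t0 B:-
  1. max(8,6)=8c; end=12; A:t0 B:t1
  2. max(2,5)=5c; end=17; A:t2 B:t1
  3. max(6,7)=7c; end=24; A:t2 B:t3
  4. max(6,5)=6c; end=30; A:t4 B:t3
  5. 4=4c; end=34; A:t4 B:t3

end_cycle[5] = 34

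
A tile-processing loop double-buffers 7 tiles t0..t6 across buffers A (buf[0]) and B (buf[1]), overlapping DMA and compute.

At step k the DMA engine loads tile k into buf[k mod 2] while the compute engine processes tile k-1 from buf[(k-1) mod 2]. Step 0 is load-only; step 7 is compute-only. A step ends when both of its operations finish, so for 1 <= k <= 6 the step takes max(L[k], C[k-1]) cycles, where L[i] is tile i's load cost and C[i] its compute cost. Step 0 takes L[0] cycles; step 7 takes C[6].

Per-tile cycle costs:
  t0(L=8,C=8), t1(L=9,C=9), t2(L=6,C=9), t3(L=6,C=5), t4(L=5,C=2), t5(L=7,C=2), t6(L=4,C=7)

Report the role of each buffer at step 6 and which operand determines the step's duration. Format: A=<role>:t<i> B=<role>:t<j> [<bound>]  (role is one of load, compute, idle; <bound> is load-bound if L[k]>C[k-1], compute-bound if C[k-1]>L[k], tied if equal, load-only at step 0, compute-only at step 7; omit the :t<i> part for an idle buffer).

step 0: L[0]=8 → dur=8, Σ=8 | A=load:t0 B=idle [load-only]
step 1: L[1]=9 C[0]=8 → dur=9, Σ=17 | A=compute:t0 B=load:t1 [load-bound]
step 2: L[2]=6 C[1]=9 → dur=9, Σ=26 | A=load:t2 B=compute:t1 [compute-bound]
step 3: L[3]=6 C[2]=9 → dur=9, Σ=35 | A=compute:t2 B=load:t3 [compute-bound]
step 4: L[4]=5 C[3]=5 → dur=5, Σ=40 | A=load:t4 B=compute:t3 [tied]
step 5: L[5]=7 C[4]=2 → dur=7, Σ=47 | A=compute:t4 B=load:t5 [load-bound]
step 6: L[6]=4 C[5]=2 → dur=4, Σ=51 | A=load:t6 B=compute:t5 [load-bound]
step 7: C[6]=7 → dur=7, Σ=58 | A=compute:t6 B=idle [compute-only]

step 6: A=load:t6 B=compute:t5 [load-bound]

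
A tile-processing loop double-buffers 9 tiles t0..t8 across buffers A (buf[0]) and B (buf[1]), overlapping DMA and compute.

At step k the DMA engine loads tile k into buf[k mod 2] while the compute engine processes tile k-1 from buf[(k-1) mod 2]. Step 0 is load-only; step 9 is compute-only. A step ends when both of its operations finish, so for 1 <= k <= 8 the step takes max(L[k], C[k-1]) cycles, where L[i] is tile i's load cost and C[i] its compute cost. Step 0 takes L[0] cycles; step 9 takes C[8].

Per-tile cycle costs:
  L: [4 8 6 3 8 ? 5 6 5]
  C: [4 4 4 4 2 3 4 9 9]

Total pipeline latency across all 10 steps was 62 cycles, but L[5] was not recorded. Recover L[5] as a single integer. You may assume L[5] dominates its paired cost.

L[5] = 3

step 0 = dur = L[0]=4 = 4
step 1 = dur = max(L[1]=8, C[0]=4) = 8
step 2 = dur = max(L[2]=6, C[1]=4) = 6
step 3 = dur = max(L[3]=3, C[2]=4) = 4
step 4 = dur = max(L[4]=8, C[3]=4) = 8
step 5 = dur = max(L[5]=?, C[4]=2) = L[5]  (unknown; binding)
step 6 = dur = max(L[6]=5, C[5]=3) = 5
step 7 = dur = max(L[7]=6, C[6]=4) = 6
step 8 = dur = max(L[8]=5, C[7]=9) = 9
step 9 = dur = C[8]=9 = 9
sum of known step durations = 59
dur[5] = total - known = 62 - 59 = 3
L[5] is the binding max in step 5, so L[5] = dur[5] = 3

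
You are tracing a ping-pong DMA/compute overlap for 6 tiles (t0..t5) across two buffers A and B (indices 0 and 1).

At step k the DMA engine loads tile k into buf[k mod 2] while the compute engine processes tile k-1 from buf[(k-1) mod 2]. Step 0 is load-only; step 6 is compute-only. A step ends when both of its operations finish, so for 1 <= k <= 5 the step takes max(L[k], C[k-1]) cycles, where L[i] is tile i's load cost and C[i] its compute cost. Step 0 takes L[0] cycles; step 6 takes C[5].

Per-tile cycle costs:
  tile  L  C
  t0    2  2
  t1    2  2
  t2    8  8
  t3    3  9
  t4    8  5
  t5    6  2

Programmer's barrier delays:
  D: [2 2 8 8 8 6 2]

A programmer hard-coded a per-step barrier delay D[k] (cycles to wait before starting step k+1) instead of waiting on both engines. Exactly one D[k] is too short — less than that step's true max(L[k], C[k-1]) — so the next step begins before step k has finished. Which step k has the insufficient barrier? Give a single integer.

hazard at step 4

[0] required=L[0]=2=2 vs D=2 ok
[1] required=max(L[1]=2,C[0]=2)=2 vs D=2 ok
[2] required=max(L[2]=8,C[1]=2)=8 vs D=8 ok
[3] required=max(L[3]=3,C[2]=8)=8 vs D=8 ok
[4] required=max(L[4]=8,C[3]=9)=9 vs D=8 SHORT
[5] required=max(L[5]=6,C[4]=5)=6 vs D=6 ok
[6] required=C[5]=2=2 vs D=2 ok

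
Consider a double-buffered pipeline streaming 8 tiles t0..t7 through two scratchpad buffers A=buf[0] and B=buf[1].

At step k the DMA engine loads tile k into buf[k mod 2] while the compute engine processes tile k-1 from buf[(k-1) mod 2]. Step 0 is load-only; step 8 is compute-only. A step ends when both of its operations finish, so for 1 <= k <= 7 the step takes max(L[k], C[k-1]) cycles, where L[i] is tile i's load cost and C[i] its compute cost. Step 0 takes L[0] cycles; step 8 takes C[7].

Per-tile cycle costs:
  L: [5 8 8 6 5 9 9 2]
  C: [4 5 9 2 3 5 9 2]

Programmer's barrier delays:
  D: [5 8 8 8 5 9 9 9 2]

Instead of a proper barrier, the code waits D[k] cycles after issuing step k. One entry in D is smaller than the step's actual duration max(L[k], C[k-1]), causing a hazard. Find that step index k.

[0] required=L[0]=5=5 vs D=5 ok
[1] required=max(L[1]=8,C[0]=4)=8 vs D=8 ok
[2] required=max(L[2]=8,C[1]=5)=8 vs D=8 ok
[3] required=max(L[3]=6,C[2]=9)=9 vs D=8 SHORT
[4] required=max(L[4]=5,C[3]=2)=5 vs D=5 ok
[5] required=max(L[5]=9,C[4]=3)=9 vs D=9 ok
[6] required=max(L[6]=9,C[5]=5)=9 vs D=9 ok
[7] required=max(L[7]=2,C[6]=9)=9 vs D=9 ok
[8] required=C[7]=2=2 vs D=2 ok

hazard at step 3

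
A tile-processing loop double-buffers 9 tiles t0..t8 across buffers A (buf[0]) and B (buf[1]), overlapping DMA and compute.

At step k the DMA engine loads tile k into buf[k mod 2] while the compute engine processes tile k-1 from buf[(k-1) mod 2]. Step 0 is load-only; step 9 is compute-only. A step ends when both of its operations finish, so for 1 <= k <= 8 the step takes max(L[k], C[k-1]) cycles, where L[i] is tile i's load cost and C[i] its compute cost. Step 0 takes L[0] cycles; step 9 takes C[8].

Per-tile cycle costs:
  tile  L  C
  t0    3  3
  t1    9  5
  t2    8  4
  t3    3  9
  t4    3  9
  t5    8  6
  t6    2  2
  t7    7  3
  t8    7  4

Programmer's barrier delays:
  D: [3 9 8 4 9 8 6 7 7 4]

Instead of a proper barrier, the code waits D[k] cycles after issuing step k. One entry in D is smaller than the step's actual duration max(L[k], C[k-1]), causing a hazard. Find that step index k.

hazard at step 5

[0] required=L[0]=3=3 vs D=3 ok
[1] required=max(L[1]=9,C[0]=3)=9 vs D=9 ok
[2] required=max(L[2]=8,C[1]=5)=8 vs D=8 ok
[3] required=max(L[3]=3,C[2]=4)=4 vs D=4 ok
[4] required=max(L[4]=3,C[3]=9)=9 vs D=9 ok
[5] required=max(L[5]=8,C[4]=9)=9 vs D=8 SHORT
[6] required=max(L[6]=2,C[5]=6)=6 vs D=6 ok
[7] required=max(L[7]=7,C[6]=2)=7 vs D=7 ok
[8] required=max(L[8]=7,C[7]=3)=7 vs D=7 ok
[9] required=C[8]=4=4 vs D=4 ok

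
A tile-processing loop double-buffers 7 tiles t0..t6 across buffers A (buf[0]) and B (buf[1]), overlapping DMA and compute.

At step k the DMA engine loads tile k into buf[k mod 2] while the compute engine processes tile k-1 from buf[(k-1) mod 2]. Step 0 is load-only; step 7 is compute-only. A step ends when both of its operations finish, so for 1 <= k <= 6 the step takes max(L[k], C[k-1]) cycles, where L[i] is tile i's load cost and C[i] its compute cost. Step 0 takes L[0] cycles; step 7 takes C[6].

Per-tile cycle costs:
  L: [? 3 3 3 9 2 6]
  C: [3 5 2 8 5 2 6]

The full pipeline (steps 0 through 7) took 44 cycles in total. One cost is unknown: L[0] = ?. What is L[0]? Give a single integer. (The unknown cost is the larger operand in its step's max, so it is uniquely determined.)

L[0] = 7

step 0 = dur = L[0]=? = L[0]  (unknown; binding)
step 1 = dur = max(L[1]=3, C[0]=3) = 3
step 2 = dur = max(L[2]=3, C[1]=5) = 5
step 3 = dur = max(L[3]=3, C[2]=2) = 3
step 4 = dur = max(L[4]=9, C[3]=8) = 9
step 5 = dur = max(L[5]=2, C[4]=5) = 5
step 6 = dur = max(L[6]=6, C[5]=2) = 6
step 7 = dur = C[6]=6 = 6
sum of known step durations = 37
dur[0] = total - known = 44 - 37 = 7
L[0] is the binding max in step 0, so L[0] = dur[0] = 7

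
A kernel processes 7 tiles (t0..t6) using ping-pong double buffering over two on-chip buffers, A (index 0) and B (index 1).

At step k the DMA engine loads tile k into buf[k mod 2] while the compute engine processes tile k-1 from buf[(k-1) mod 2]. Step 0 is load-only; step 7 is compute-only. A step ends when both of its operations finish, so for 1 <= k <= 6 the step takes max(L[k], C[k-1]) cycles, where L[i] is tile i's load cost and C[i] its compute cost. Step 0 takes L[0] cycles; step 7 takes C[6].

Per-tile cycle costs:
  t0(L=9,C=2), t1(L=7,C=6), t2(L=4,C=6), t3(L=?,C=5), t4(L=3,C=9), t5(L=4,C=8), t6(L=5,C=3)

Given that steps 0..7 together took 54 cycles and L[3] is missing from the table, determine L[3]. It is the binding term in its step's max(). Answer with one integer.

step 0 | dur = L[0]=9 = 9
step 1 | dur = max(L[1]=7, C[0]=2) = 7
step 2 | dur = max(L[2]=4, C[1]=6) = 6
step 3 | dur = max(L[3]=?, C[2]=6) = L[3]  (unknown; binding)
step 4 | dur = max(L[4]=3, C[3]=5) = 5
step 5 | dur = max(L[5]=4, C[4]=9) = 9
step 6 | dur = max(L[6]=5, C[5]=8) = 8
step 7 | dur = C[6]=3 = 3
sum of known step durations = 47
dur[3] = total - known = 54 - 47 = 7
L[3] is the binding max in step 3, so L[3] = dur[3] = 7

L[3] = 7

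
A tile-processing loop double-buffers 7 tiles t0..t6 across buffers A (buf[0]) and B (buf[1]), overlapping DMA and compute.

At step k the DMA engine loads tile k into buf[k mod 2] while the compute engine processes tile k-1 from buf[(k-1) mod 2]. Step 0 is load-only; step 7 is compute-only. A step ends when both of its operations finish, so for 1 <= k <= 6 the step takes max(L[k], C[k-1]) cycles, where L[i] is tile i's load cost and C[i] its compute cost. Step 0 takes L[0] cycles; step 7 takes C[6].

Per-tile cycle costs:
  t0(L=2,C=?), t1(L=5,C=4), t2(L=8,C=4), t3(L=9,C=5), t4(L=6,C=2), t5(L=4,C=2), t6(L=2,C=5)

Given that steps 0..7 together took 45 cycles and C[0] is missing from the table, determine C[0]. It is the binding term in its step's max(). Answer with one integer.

C[0] = 9

step 0 = dur = L[0]=2 = 2
step 1 = dur = max(L[1]=5, C[0]=?) = C[0]  (unknown; binding)
step 2 = dur = max(L[2]=8, C[1]=4) = 8
step 3 = dur = max(L[3]=9, C[2]=4) = 9
step 4 = dur = max(L[4]=6, C[3]=5) = 6
step 5 = dur = max(L[5]=4, C[4]=2) = 4
step 6 = dur = max(L[6]=2, C[5]=2) = 2
step 7 = dur = C[6]=5 = 5
sum of known step durations = 36
dur[1] = total - known = 45 - 36 = 9
C[0] is the binding max in step 1, so C[0] = dur[1] = 9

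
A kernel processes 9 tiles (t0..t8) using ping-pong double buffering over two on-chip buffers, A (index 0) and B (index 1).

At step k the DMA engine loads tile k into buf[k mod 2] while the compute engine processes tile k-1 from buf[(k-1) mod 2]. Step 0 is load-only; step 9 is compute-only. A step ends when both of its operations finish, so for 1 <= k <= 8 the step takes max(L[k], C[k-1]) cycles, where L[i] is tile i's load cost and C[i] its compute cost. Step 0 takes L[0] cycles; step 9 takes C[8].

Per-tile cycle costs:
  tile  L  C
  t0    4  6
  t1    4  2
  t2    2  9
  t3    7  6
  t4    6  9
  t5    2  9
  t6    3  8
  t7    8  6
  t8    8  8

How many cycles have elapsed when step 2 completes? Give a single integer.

step 0: L[0]=4 → dur=4, Σ=4 | A=load:t0 B=idle [load-only]
step 1: L[1]=4 C[0]=6 → dur=6, Σ=10 | A=compute:t0 B=load:t1 [compute-bound]
step 2: L[2]=2 C[1]=2 → dur=2, Σ=12 | A=load:t2 B=compute:t1 [tied]
step 3: L[3]=7 C[2]=9 → dur=9, Σ=21 | A=compute:t2 B=load:t3 [compute-bound]
step 4: L[4]=6 C[3]=6 → dur=6, Σ=27 | A=load:t4 B=compute:t3 [tied]
step 5: L[5]=2 C[4]=9 → dur=9, Σ=36 | A=compute:t4 B=load:t5 [compute-bound]
step 6: L[6]=3 C[5]=9 → dur=9, Σ=45 | A=load:t6 B=compute:t5 [compute-bound]
step 7: L[7]=8 C[6]=8 → dur=8, Σ=53 | A=compute:t6 B=load:t7 [tied]
step 8: L[8]=8 C[7]=6 → dur=8, Σ=61 | A=load:t8 B=compute:t7 [load-bound]
step 9: C[8]=8 → dur=8, Σ=69 | A=compute:t8 B=idle [compute-only]

end_cycle[2] = 12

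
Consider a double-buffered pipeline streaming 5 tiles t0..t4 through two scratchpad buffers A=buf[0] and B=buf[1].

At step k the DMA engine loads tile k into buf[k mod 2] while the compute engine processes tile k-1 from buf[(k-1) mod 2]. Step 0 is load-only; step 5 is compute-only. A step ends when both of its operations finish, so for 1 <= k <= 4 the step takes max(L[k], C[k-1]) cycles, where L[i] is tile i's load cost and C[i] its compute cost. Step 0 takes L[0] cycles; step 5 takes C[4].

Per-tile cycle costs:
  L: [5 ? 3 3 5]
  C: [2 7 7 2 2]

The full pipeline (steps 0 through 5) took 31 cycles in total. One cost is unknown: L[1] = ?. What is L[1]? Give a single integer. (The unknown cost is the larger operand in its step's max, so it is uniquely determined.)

step 0 | dur = L[0]=5 = 5
step 1 | dur = max(L[1]=?, C[0]=2) = L[1]  (unknown; binding)
step 2 | dur = max(L[2]=3, C[1]=7) = 7
step 3 | dur = max(L[3]=3, C[2]=7) = 7
step 4 | dur = max(L[4]=5, C[3]=2) = 5
step 5 | dur = C[4]=2 = 2
sum of known step durations = 26
dur[1] = total - known = 31 - 26 = 5
L[1] is the binding max in step 1, so L[1] = dur[1] = 5

L[1] = 5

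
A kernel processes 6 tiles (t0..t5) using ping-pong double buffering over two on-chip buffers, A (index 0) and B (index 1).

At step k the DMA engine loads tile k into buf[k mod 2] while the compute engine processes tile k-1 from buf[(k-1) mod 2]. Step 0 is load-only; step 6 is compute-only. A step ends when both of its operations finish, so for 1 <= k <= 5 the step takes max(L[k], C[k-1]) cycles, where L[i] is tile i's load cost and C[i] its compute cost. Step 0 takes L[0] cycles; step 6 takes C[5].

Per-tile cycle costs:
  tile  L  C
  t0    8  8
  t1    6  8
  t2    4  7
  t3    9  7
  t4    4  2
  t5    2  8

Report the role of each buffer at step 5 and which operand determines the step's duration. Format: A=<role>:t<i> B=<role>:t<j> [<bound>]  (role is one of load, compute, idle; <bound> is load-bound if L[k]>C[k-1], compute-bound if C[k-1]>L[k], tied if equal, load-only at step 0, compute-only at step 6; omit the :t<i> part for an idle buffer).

step 0: L[0]=8 → dur=8, Σ=8 | A=load:t0 B=idle [load-only]
step 1: L[1]=6 C[0]=8 → dur=8, Σ=16 | A=compute:t0 B=load:t1 [compute-bound]
step 2: L[2]=4 C[1]=8 → dur=8, Σ=24 | A=load:t2 B=compute:t1 [compute-bound]
step 3: L[3]=9 C[2]=7 → dur=9, Σ=33 | A=compute:t2 B=load:t3 [load-bound]
step 4: L[4]=4 C[3]=7 → dur=7, Σ=40 | A=load:t4 B=compute:t3 [compute-bound]
step 5: L[5]=2 C[4]=2 → dur=2, Σ=42 | A=compute:t4 B=load:t5 [tied]
step 6: C[5]=8 → dur=8, Σ=50 | A=idle B=compute:t5 [compute-only]

step 5: A=compute:t4 B=load:t5 [tied]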